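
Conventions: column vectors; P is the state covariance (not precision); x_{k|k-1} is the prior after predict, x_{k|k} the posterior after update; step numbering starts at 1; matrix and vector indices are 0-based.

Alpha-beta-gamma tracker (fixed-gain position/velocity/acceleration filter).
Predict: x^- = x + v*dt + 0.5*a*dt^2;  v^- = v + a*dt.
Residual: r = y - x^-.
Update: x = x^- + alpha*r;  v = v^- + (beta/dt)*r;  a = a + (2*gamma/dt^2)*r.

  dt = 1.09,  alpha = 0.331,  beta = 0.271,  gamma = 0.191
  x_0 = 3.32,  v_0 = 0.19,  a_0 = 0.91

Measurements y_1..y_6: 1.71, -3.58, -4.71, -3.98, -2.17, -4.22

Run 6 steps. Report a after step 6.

step 1: x_pred=4.0677  r=-2.3577  x^+=3.2873  v^+=0.5957  a^+=0.1520
step 2: x_pred=4.0269  r=-7.6069  x^+=1.5090  v^+=-1.1299  a^+=-2.2938
step 3: x_pred=-1.0852  r=-3.6248  x^+=-2.2850  v^+=-4.5314  a^+=-3.4593
step 4: x_pred=-9.2792  r=5.2992  x^+=-7.5252  v^+=-6.9845  a^+=-1.7555
step 5: x_pred=-16.1811  r=14.0111  x^+=-11.5434  v^+=-5.4144  a^+=2.7494
step 6: x_pred=-15.8119  r=11.5919  x^+=-11.9750  v^+=0.4644  a^+=6.4764

a_post = 6.4764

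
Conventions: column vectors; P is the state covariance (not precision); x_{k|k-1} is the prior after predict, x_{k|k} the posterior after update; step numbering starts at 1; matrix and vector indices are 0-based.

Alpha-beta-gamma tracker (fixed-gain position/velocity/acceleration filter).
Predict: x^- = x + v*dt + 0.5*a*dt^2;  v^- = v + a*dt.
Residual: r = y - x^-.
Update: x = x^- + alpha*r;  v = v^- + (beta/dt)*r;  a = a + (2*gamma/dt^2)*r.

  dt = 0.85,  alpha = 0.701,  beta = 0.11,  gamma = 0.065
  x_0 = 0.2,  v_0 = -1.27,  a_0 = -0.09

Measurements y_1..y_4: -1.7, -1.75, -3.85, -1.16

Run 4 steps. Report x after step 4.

x_post = -2.3456

step 1: x_pred=-0.9120  r=-0.7880  x^+=-1.4644  v^+=-1.4485  a^+=-0.2318
step 2: x_pred=-2.7793  r=1.0293  x^+=-2.0578  v^+=-1.5123  a^+=-0.0466
step 3: x_pred=-3.3600  r=-0.4900  x^+=-3.7035  v^+=-1.6153  a^+=-0.1347
step 4: x_pred=-5.1252  r=3.9652  x^+=-2.3456  v^+=-1.2167  a^+=0.5787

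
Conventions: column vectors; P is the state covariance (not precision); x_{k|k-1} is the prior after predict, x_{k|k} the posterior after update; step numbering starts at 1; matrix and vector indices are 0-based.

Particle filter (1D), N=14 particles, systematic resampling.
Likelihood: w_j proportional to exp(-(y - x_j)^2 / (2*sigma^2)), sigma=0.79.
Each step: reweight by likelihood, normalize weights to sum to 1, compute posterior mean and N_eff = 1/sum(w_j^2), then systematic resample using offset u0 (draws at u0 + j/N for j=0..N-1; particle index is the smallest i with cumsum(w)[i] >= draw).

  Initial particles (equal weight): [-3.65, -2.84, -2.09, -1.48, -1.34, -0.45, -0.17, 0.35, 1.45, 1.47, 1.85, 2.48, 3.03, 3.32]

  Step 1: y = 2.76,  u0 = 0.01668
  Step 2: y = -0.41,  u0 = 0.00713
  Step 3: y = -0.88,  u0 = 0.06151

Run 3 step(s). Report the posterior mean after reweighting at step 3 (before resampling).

step 1: w=[0.0000, 0.0000, 0.0000, 0.0000, 0.0000, 0.0001, 0.0003, 0.0026, 0.0683, 0.0712, 0.1391, 0.2536, 0.2548, 0.2101]  mean=2.5603  Neff=4.9393  idx=[8, 9, 10, 10, 11, 11, 11, 11, 12, 12, 12, 13, 13, 13]
step 2: w=[0.3907, 0.3679, 0.1043, 0.1043, 0.0078, 0.0078, 0.0078, 0.0078, 0.0005, 0.0005, 0.0005, 0.0001, 0.0001, 0.0001]  mean=1.5755  Neff=3.2256  idx=[0, 0, 0, 0, 0, 0, 1, 1, 1, 1, 1, 2, 3, 3]
step 3: w=[0.0890, 0.0890, 0.0890, 0.0890, 0.0890, 0.0890, 0.0826, 0.0826, 0.0826, 0.0826, 0.0826, 0.0176, 0.0176, 0.0176]  mean=1.4794  Neff=12.1054  idx=[0, 1, 2, 3, 3, 4, 5, 6, 7, 8, 8, 9, 10, 13]

post_mean = 1.4794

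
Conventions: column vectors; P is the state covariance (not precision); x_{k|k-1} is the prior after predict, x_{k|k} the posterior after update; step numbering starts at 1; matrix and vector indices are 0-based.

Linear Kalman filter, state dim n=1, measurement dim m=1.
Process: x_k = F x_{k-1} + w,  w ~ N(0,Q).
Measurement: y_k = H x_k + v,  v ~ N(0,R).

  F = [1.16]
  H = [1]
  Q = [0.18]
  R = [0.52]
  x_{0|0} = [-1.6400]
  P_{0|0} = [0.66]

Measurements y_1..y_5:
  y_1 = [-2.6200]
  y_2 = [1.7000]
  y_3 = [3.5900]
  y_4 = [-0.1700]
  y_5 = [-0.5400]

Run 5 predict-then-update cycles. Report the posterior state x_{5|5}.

x_post = [0.2301]

step 1: x^-=[-1.9024]  P^-=[1.0681]  S=[1.5881]  K=[0.6726]  nu=[-0.7176]  x^+=[-2.3850]  P^+=[0.3497]
step 2: x^-=[-2.7666]  P^-=[0.6506]  S=[1.1706]  K=[0.5558]  nu=[4.4666]  x^+=[-0.2842]  P^+=[0.2890]
step 3: x^-=[-0.3296]  P^-=[0.5689]  S=[1.0889]  K=[0.5224]  nu=[3.9196]  x^+=[1.7182]  P^+=[0.2717]
step 4: x^-=[1.9931]  P^-=[0.5456]  S=[1.0656]  K=[0.5120]  nu=[-2.1631]  x^+=[0.8856]  P^+=[0.2662]
step 5: x^-=[1.0273]  P^-=[0.5382]  S=[1.0582]  K=[0.5086]  nu=[-1.5673]  x^+=[0.2301]  P^+=[0.2645]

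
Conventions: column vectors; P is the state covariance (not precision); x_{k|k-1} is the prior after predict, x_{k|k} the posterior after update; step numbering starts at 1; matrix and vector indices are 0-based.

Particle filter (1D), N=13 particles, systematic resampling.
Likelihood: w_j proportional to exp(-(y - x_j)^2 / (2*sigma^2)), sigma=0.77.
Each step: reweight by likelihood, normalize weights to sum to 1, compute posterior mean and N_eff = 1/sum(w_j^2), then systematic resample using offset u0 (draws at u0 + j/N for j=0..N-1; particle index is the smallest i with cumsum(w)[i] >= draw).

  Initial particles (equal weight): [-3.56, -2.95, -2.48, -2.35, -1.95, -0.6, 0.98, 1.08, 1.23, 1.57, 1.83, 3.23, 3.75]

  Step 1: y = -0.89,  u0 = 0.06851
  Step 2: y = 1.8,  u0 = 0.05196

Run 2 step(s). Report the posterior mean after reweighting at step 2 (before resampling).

post_mean = 1.1077

step 1: w=[0.0014, 0.0159, 0.0676, 0.0944, 0.2209, 0.5308, 0.0299, 0.0216, 0.0129, 0.0035, 0.0011, 0.0000, 0.0000]  mean=-1.1148  Neff=2.8911  idx=[2, 3, 4, 4, 4, 5, 5, 5, 5, 5, 5, 5, 8]
step 2: w=[0.0000, 0.0000, 0.0000, 0.0000, 0.0000, 0.0095, 0.0095, 0.0095, 0.0095, 0.0095, 0.0095, 0.0095, 0.9332]  mean=1.1077  Neff=1.1474  idx=[10, 12, 12, 12, 12, 12, 12, 12, 12, 12, 12, 12, 12]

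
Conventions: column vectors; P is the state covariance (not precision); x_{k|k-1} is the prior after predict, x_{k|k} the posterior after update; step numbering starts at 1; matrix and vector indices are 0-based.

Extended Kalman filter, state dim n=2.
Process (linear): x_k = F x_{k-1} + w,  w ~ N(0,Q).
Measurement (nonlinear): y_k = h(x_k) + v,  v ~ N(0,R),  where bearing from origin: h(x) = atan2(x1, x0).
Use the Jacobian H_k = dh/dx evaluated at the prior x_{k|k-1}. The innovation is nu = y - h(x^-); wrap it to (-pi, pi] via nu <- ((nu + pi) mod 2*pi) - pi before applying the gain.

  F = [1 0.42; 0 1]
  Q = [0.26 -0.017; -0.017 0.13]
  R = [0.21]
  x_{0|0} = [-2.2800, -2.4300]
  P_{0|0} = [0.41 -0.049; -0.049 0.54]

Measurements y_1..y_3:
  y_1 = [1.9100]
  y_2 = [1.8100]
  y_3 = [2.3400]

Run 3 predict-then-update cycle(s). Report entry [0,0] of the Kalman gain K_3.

step 1: x^-=[-3.3006, -2.4300]  P^-=[0.7241 0.1608; 0.1608 0.6700]  H_jac=[0.1447 -0.1965]  S=[0.2419]  K=[0.3024; -0.4481]  nu=[-1.8662]  x^+=[-3.8650, -1.5938]  P^+=[0.7020 0.1936; 0.1936 0.6214]
step 2: x^-=[-4.5344, -1.5938]  P^-=[1.2342 0.4376; 0.4376 0.7514]  H_jac=[0.0690 -0.1963]  S=[0.2330]  K=[-0.0032; -0.5035]  nu=[-1.6696]  x^+=[-4.5291, -0.7531]  P^+=[1.2342 0.4372; 0.4372 0.6924]
step 3: x^-=[-4.8454, -0.7531]  P^-=[1.9836 0.7110; 0.7110 0.8224]  H_jac=[0.0313 -0.2015]  S=[0.2364]  K=[-0.3433; -0.6069]  nu=[-0.9558]  x^+=[-4.5172, -0.1730]  P^+=[1.9557 0.6618; 0.6618 0.7353]

K[0,0] = -0.3433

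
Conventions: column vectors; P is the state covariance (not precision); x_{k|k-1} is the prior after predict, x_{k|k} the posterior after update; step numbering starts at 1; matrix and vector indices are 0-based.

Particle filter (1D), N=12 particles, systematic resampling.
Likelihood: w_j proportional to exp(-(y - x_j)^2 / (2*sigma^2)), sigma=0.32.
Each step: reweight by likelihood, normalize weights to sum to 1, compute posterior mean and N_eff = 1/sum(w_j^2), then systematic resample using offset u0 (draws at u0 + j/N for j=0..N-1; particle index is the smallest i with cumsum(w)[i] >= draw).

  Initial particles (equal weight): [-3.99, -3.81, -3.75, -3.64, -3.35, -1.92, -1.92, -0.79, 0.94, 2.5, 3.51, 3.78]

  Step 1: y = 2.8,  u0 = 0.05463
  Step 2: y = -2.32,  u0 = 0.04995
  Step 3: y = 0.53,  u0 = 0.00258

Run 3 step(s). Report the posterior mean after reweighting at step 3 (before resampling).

post_mean = 2.5000

step 1: w=[0.0000, 0.0000, 0.0000, 0.0000, 0.0000, 0.0000, 0.0000, 0.0000, 0.0000, 0.8721, 0.1155, 0.0124]  mean=2.6325  Neff=1.2919  idx=[9, 9, 9, 9, 9, 9, 9, 9, 9, 9, 10, 10]
step 2: w=[0.1000, 0.1000, 0.1000, 0.1000, 0.1000, 0.1000, 0.1000, 0.1000, 0.1000, 0.1000, 0.0000, 0.0000]  mean=2.5000  Neff=10.0000  idx=[0, 1, 2, 2, 3, 4, 5, 6, 7, 7, 8, 9]
step 3: w=[0.0833, 0.0833, 0.0833, 0.0833, 0.0833, 0.0833, 0.0833, 0.0833, 0.0833, 0.0833, 0.0833, 0.0833]  mean=2.5000  Neff=12.0000  idx=[0, 1, 2, 3, 4, 5, 6, 7, 8, 9, 10, 11]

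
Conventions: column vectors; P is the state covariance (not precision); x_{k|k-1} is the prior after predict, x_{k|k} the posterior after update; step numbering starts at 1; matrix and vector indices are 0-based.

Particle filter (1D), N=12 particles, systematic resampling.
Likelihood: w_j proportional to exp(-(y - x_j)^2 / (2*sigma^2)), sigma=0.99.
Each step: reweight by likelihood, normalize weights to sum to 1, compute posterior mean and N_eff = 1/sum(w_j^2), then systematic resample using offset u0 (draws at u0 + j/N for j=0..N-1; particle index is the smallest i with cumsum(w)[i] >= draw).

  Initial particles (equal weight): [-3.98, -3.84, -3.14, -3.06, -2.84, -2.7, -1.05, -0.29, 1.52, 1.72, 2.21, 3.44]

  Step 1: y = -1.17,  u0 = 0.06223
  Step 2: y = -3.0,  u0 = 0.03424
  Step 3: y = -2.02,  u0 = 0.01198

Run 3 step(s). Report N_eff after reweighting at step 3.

N_eff = 11.7078

step 1: w=[0.0069, 0.0101, 0.0532, 0.0623, 0.0928, 0.1167, 0.3824, 0.2595, 0.0096, 0.0054, 0.0011, 0.0000]  mean=-1.4528  Neff=4.1197  idx=[2, 4, 5, 5, 6, 6, 6, 6, 7, 7, 7, 7]
step 2: w=[0.2173, 0.2166, 0.2096, 0.2096, 0.0315, 0.0315, 0.0315, 0.0315, 0.0052, 0.0052, 0.0052, 0.0052]  mean=-2.5678  Neff=5.3737  idx=[0, 0, 0, 1, 1, 2, 2, 2, 3, 3, 4, 7]
step 3: w=[0.0644, 0.0644, 0.0644, 0.0867, 0.0867, 0.0965, 0.0965, 0.0965, 0.0965, 0.0965, 0.0756, 0.0756]  mean=-2.5599  Neff=11.7078  idx=[0, 1, 2, 3, 4, 5, 6, 7, 8, 9, 9, 11]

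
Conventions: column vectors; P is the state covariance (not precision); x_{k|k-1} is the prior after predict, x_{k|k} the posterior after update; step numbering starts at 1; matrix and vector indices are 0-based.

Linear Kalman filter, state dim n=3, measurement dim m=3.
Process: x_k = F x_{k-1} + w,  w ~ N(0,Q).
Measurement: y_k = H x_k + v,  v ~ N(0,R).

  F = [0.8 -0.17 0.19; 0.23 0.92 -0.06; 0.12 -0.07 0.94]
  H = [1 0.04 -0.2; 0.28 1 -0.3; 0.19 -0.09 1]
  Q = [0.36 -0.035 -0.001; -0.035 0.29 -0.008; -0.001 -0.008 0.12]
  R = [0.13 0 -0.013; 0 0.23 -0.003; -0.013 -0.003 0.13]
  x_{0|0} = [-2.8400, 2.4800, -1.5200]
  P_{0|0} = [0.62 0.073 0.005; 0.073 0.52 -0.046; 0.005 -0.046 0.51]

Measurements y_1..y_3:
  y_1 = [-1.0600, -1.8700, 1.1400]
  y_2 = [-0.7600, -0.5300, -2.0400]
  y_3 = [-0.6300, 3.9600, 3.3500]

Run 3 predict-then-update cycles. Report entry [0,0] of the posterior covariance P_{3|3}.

step 1: x^-=[-2.9824, 1.7196, -1.9432]  P^-=[0.7749 0.0343 0.1621; 0.0343 0.8006 -0.0852; 0.1621 -0.0852 0.5881]  S=[0.8690 0.2793 0.1619; 0.2793 1.1874 -0.2559; 0.1619 -0.2559 0.8283]  K=[0.8055 0.0288 0.2212; -0.1646 0.7610 0.0853; -0.1010 0.0096 0.7791]  nu=[1.4650, -3.3375, 3.8046]  x^+=[-1.0571, -0.7366, 0.8411]  P^+=[0.1021 -0.0236 -0.0033; -0.0236 0.1912 0.0326; -0.0033 0.0326 0.1061]
step 2: x^-=[-0.5606, -0.9713, 0.7154]  P^-=[0.4380 -0.0577 0.0236; -0.0577 0.4441 0.0020; 0.0236 0.0020 0.2115]  S=[0.5631 0.0859 0.0539; 0.0859 0.6900 -0.0854; 0.0539 -0.0854 0.3715]  K=[0.7441 0.0156 0.1971; -0.1743 0.6462 0.0419; -0.0909 0.0054 0.5954]  nu=[-0.0174, 0.8129, -2.7363]  x^+=[-1.1004, -0.5577, -0.9078]  P^+=[0.0943 -0.0247 -0.0042; -0.0247 0.1630 0.0251; -0.0042 0.0251 0.0816]
step 3: x^-=[-0.9580, -0.7117, -0.9463]  P^-=[0.4318 -0.0566 0.0188; -0.0566 0.4201 -0.0019; 0.0188 -0.0019 0.1904]  S=[0.5581 0.0856 0.0521; 0.0856 0.6674 -0.0820; 0.0521 -0.0820 0.3489]  K=[0.7420 0.0169 0.1969; -0.1703 0.6321 0.0295; -0.0880 0.0008 0.5700]  nu=[0.1672, 4.6561, 4.4143]  x^+=[0.1140, 2.3329, 1.5588]  P^+=[0.0940 -0.0243 -0.0042; -0.0243 0.1590 0.0231; -0.0042 0.0231 0.0781]

P_post[0,0] = 0.0940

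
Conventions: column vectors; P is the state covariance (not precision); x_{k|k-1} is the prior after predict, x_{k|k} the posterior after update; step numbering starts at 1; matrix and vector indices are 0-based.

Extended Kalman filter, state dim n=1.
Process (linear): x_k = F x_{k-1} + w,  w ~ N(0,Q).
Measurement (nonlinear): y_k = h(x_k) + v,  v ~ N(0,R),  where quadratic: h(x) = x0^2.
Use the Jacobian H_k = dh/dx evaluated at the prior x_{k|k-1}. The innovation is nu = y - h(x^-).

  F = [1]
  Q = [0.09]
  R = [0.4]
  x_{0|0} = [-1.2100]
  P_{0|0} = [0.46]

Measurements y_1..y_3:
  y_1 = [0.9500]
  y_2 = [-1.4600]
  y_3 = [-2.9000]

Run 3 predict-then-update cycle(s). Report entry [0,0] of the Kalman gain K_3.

step 1: x^-=[-1.2100]  P^-=[0.5500]  H_jac=[-2.4200]  S=[3.6210]  K=[-0.3676]  nu=[-0.5141]  x^+=[-1.0210]  P^+=[0.0608]
step 2: x^-=[-1.0210]  P^-=[0.1508]  H_jac=[-2.0421]  S=[1.0287]  K=[-0.2993]  nu=[-2.5025]  x^+=[-0.2721]  P^+=[0.0586]
step 3: x^-=[-0.2721]  P^-=[0.1486]  H_jac=[-0.5442]  S=[0.4440]  K=[-0.1821]  nu=[-2.9740]  x^+=[0.2696]  P^+=[0.1339]

K[0,0] = -0.1821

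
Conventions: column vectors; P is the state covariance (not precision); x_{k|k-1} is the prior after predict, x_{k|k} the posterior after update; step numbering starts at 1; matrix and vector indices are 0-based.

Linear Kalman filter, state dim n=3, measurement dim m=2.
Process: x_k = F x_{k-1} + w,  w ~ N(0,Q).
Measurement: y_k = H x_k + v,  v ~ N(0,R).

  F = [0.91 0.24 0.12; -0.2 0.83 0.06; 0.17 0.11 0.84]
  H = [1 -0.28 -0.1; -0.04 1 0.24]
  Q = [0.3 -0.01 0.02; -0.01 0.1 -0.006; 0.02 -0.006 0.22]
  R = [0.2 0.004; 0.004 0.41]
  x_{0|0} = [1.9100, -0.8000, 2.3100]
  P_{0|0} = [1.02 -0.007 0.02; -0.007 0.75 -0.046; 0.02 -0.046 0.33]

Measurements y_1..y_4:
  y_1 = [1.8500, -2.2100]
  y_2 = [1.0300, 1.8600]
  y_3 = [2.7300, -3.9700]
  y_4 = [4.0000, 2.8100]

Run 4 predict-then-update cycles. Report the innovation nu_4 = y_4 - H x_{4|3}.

innov = [2.1047, 4.3744]

step 1: x^-=[1.8233, -0.9074, 2.1771]  P^-=[1.1913 -0.0534 0.2357; -0.0534 0.6559 0.0081; 0.2357 0.0081 0.4884]  S=[1.4308 -0.2369; -0.2369 1.0996]  K=[0.8502 0.1427; -0.0694 0.5853; 0.1519 0.1381]  nu=[-0.0097, -1.7522]  x^+=[1.5651, -1.9322, 1.9337]  P^+=[0.1921 0.0547 0.0622; 0.0547 0.2531 -0.0469; 0.0622 -0.0469 0.4443]
step 2: x^-=[1.1925, -1.8008, 1.6778]  P^-=[0.5148 0.0439 0.1476; 0.0439 0.2594 -0.0034; 0.1476 -0.0034 0.5533]  S=[0.6864 -0.0215; -0.0215 0.6941]  K=[0.7140 0.1067; -0.0298 0.3690; 0.1416 0.1823]  nu=[-0.4990, 3.3058]  x^+=[1.1892, -0.5659, 2.2100]  P^+=[0.1603 0.0367 0.0679; 0.0367 0.1637 -0.0462; 0.0679 -0.0462 0.5175]
step 3: x^-=[1.2115, -0.5749, 1.9963]  P^-=[0.4778 0.0200 0.1498; 0.0200 0.2027 -0.0092; 0.1498 -0.0092 0.6040]  S=[0.6581 -0.0281; -0.0281 0.6393]  K=[0.6986 0.0882; -0.0412 0.3105; 0.1487 0.2095]  nu=[1.5571, -3.8257]  x^+=[1.9617, -1.8269, 1.4266]  P^+=[0.1552 0.0274 0.0741; 0.0274 0.1392 -0.0457; 0.0741 -0.0457 0.5632]
step 4: x^-=[1.5179, -1.8230, 1.3309]  P^-=[0.4701 0.0100 0.1566; 0.0100 0.1887 -0.0108; 0.1566 -0.0108 0.6373]  S=[0.6538 -0.0328; -0.0328 0.6272]  K=[0.6950 0.0822; -0.0492 0.2935; 0.1580 0.2249]  nu=[2.1047, 4.3744]  x^+=[3.3404, -0.6425, 2.6474]  P^+=[0.1539 0.0237 0.0788; 0.0237 0.1321 -0.0460; 0.0788 -0.0460 0.5915]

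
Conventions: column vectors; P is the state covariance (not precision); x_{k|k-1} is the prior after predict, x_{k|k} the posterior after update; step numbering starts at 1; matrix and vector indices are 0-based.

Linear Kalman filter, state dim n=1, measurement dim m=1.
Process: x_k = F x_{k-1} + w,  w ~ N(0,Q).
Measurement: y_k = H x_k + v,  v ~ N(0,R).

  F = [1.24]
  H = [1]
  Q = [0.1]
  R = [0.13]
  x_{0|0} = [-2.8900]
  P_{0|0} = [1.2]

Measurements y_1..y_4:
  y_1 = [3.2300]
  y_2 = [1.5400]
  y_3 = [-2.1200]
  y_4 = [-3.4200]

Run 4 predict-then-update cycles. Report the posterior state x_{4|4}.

x_post = [-2.3755]

step 1: x^-=[-3.5836]  P^-=[1.9451]  S=[2.0751]  K=[0.9374]  nu=[6.8136]  x^+=[2.8031]  P^+=[0.1219]
step 2: x^-=[3.4759]  P^-=[0.2874]  S=[0.4174]  K=[0.6885]  nu=[-1.9359]  x^+=[2.1430]  P^+=[0.0895]
step 3: x^-=[2.6573]  P^-=[0.2376]  S=[0.3676]  K=[0.6464]  nu=[-4.7773]  x^+=[-0.4307]  P^+=[0.0840]
step 4: x^-=[-0.5340]  P^-=[0.2292]  S=[0.3592]  K=[0.6381]  nu=[-2.8860]  x^+=[-2.3755]  P^+=[0.0830]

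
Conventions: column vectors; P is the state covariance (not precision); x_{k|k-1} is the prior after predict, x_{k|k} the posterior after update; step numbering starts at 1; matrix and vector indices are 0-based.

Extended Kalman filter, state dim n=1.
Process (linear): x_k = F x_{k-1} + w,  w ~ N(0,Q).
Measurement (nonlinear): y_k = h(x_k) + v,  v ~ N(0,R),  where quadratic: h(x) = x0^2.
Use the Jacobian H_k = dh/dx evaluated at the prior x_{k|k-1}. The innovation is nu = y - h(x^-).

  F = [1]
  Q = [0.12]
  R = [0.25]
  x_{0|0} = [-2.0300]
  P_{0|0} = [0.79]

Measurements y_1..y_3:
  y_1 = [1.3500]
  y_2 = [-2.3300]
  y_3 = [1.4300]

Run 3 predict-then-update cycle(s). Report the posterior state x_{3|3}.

step 1: x^-=[-2.0300]  P^-=[0.9100]  H_jac=[-4.0600]  S=[15.2501]  K=[-0.2423]  nu=[-2.7709]  x^+=[-1.3587]  P^+=[0.0149]
step 2: x^-=[-1.3587]  P^-=[0.1349]  H_jac=[-2.7174]  S=[1.2463]  K=[-0.2942]  nu=[-4.1761]  x^+=[-0.1302]  P^+=[0.0271]
step 3: x^-=[-0.1302]  P^-=[0.1471]  H_jac=[-0.2604]  S=[0.2600]  K=[-0.1473]  nu=[1.4131]  x^+=[-0.3383]  P^+=[0.1414]

x_post = [-0.3383]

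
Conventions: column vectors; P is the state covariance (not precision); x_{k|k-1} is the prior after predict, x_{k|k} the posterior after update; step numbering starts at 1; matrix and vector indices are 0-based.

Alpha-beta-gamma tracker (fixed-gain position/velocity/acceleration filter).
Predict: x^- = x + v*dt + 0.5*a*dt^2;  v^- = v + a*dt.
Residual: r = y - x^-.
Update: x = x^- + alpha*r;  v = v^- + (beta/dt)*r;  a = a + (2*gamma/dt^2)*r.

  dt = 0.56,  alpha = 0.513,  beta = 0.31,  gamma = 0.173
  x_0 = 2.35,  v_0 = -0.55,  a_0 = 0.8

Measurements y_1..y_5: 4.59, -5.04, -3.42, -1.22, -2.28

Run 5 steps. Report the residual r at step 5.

resid = 6.4644

step 1: x_pred=2.1674  r=2.4226  x^+=3.4102  v^+=1.2391  a^+=3.4728
step 2: x_pred=4.6486  r=-9.6886  x^+=-0.3216  v^+=-2.1795  a^+=-7.2168
step 3: x_pred=-2.6737  r=-0.7463  x^+=-3.0566  v^+=-6.6340  a^+=-8.0401
step 4: x_pred=-8.0323  r=6.8123  x^+=-4.5376  v^+=-7.3654  a^+=-0.5240
step 5: x_pred=-8.7444  r=6.4644  x^+=-5.4281  v^+=-4.0803  a^+=6.6082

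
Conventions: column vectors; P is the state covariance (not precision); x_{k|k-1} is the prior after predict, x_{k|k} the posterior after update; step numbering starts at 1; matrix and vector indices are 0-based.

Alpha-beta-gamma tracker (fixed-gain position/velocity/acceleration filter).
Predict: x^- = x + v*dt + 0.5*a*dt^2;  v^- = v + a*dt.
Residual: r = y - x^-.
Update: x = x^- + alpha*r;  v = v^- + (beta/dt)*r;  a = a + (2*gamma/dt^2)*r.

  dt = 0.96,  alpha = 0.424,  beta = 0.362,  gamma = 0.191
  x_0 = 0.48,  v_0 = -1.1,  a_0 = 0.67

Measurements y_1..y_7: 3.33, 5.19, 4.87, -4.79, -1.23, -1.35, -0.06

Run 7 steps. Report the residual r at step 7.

step 1: x_pred=-0.2673  r=3.5973  x^+=1.2580  v^+=0.8997  a^+=2.1611
step 2: x_pred=3.1175  r=2.0725  x^+=3.9962  v^+=3.7558  a^+=3.0201
step 3: x_pred=8.9935  r=-4.1235  x^+=7.2451  v^+=5.1002  a^+=1.3110
step 4: x_pred=12.7454  r=-17.5354  x^+=5.3104  v^+=-0.2536  a^+=-5.9574
step 5: x_pred=2.3218  r=-3.5518  x^+=0.8158  v^+=-7.3120  a^+=-7.4296
step 6: x_pred=-9.6273  r=8.2773  x^+=-6.1177  v^+=-11.3232  a^+=-3.9987
step 7: x_pred=-18.8306  r=18.7706  x^+=-10.8719  v^+=-8.0839  a^+=3.7816

resid = 18.7706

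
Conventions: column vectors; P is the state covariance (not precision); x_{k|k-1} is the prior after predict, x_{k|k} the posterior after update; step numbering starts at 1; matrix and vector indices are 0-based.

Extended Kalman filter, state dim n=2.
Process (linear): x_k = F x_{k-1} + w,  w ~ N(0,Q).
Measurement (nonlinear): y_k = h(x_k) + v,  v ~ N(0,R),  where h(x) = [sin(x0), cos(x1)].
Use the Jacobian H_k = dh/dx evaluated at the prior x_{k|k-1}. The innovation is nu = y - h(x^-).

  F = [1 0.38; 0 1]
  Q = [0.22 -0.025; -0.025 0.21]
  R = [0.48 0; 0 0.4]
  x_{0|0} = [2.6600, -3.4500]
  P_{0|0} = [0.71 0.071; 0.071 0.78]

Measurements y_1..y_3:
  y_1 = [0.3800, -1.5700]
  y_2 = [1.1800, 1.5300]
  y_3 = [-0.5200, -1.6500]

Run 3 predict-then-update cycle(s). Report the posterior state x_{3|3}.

step 1: x^-=[1.3490, -3.4500]  P^-=[1.0966 0.3424; 0.3424 0.9900]  H_jac=[0.2200 0.0000; 0.0000 -0.3035]  S=[0.5331 -0.0229; -0.0229 0.4912]  K=[0.4443 -0.1909; 0.1153 -0.6064]  nu=[-0.5955, -0.6172]  x^+=[1.2022, -3.1444]  P^+=[0.9696 0.2516; 0.2516 0.7991]
step 2: x^-=[0.0073, -3.1444]  P^-=[1.4961 0.5302; 0.5302 1.0091]  H_jac=[1.0000 0.0000; 0.0000 -0.0028]  S=[1.9761 -0.0015; -0.0015 0.4000]  K=[0.7571 -0.0009; 0.2683 -0.0061]  nu=[1.1727, 2.5300]  x^+=[0.8929, -2.8452]  P^+=[0.3634 0.1288; 0.1288 0.8668]
step 3: x^-=[-0.1883, -2.8452]  P^-=[0.8065 0.4332; 0.4332 1.0768]  H_jac=[0.9823 0.0000; 0.0000 0.2921]  S=[1.2582 0.1243; 0.1243 0.4919]  K=[0.6197 0.1007; 0.2821 0.5682]  nu=[-0.3328, -0.6936]  x^+=[-0.4643, -3.3332]  P^+=[0.3028 0.1378; 0.1378 0.7781]

x_post = [-0.4643, -3.3332]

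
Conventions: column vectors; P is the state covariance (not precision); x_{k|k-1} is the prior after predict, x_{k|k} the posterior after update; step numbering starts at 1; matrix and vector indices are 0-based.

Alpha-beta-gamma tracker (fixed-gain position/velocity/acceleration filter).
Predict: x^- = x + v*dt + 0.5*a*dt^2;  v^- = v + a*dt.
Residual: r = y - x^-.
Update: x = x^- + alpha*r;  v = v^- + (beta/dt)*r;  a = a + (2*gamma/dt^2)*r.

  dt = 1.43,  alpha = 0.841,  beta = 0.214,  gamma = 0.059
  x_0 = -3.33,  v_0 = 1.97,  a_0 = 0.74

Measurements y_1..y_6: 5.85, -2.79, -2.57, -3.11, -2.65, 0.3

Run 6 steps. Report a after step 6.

step 1: x_pred=0.2437  r=5.6063  x^+=4.9586  v^+=3.8672  a^+=1.0635
step 2: x_pred=11.5761  r=-14.3661  x^+=-0.5058  v^+=3.2381  a^+=0.2345
step 3: x_pred=4.3645  r=-6.9345  x^+=-1.4674  v^+=2.5357  a^+=-0.1656
step 4: x_pred=1.9893  r=-5.0993  x^+=-2.2992  v^+=1.5358  a^+=-0.4599
step 5: x_pred=-0.5733  r=-2.0767  x^+=-2.3198  v^+=0.5673  a^+=-0.5797
step 6: x_pred=-2.1012  r=2.4012  x^+=-0.0818  v^+=0.0977  a^+=-0.4412

a_post = -0.4412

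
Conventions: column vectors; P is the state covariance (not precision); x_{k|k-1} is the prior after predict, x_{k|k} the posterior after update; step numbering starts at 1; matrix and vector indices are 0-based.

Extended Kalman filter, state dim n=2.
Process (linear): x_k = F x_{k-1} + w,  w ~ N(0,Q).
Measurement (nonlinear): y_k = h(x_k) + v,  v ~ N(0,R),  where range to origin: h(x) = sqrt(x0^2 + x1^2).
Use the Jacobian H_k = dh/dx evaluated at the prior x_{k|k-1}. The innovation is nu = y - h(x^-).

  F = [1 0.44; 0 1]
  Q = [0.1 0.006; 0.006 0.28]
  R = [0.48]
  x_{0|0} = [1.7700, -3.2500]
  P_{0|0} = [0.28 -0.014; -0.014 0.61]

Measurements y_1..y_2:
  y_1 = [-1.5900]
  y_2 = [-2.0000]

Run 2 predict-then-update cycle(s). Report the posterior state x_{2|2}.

x_post = [-0.7813, -0.6881]

step 1: x^-=[0.3400, -3.2500]  P^-=[0.4858 0.2604; 0.2604 0.8900]  H_jac=[0.1040 -0.9946]  S=[1.3117]  K=[-0.1589; -0.6542]  nu=[-4.8577]  x^+=[1.1119, -0.0723]  P^+=[0.4527 0.1240; 0.1240 0.3287]
step 2: x^-=[1.0801, -0.0723]  P^-=[0.7254 0.2747; 0.2747 0.6087]  H_jac=[0.9978 -0.0668]  S=[1.1683]  K=[0.6038; 0.1998]  nu=[-3.0825]  x^+=[-0.7813, -0.6881]  P^+=[0.2994 0.1337; 0.1337 0.5621]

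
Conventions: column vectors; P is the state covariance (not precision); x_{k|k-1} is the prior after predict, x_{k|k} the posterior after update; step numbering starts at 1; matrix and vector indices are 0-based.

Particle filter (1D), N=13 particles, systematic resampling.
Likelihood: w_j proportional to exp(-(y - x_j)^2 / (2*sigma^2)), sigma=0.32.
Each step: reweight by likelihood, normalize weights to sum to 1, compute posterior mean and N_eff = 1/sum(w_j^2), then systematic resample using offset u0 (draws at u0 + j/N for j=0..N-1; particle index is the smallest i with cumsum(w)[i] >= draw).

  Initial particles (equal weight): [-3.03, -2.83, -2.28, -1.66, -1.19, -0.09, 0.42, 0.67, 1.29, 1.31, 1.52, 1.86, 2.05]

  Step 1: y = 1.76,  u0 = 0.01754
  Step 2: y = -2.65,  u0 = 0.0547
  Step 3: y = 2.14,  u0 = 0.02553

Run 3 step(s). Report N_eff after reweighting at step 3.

step 1: w=[0.0000, 0.0000, 0.0000, 0.0000, 0.0000, 0.0000, 0.0001, 0.0010, 0.1102, 0.1206, 0.2446, 0.3086, 0.2149]  mean=1.6873  Neff=4.3864  idx=[8, 8, 9, 10, 10, 10, 11, 11, 11, 11, 12, 12, 12]
step 2: w=[0.4061, 0.4061, 0.1877, 0.0000, 0.0000, 0.0000, 0.0000, 0.0000, 0.0000, 0.0000, 0.0000, 0.0000, 0.0000]  mean=1.2938  Neff=2.7396  idx=[0, 0, 0, 0, 0, 1, 1, 1, 1, 1, 2, 2, 2]
step 3: w=[0.0739, 0.0739, 0.0739, 0.0739, 0.0739, 0.0739, 0.0739, 0.0739, 0.0739, 0.0739, 0.0871, 0.0871, 0.0871]  mean=1.2952  Neff=12.9327  idx=[0, 1, 2, 3, 4, 5, 6, 7, 8, 9, 10, 11, 12]

N_eff = 12.9327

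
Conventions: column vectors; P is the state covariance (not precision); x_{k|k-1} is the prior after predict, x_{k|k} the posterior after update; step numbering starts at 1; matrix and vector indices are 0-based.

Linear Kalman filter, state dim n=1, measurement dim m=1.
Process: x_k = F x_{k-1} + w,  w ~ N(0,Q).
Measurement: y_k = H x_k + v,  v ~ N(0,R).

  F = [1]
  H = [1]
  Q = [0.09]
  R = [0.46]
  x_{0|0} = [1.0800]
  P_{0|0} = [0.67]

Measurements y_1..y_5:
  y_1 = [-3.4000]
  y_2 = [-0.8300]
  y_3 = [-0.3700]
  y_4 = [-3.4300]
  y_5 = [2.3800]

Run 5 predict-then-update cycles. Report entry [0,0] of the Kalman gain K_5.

K[0,0] = 0.3614

step 1: x^-=[1.0800]  P^-=[0.7600]  S=[1.2200]  K=[0.6230]  nu=[-4.4800]  x^+=[-1.7108]  P^+=[0.2866]
step 2: x^-=[-1.7108]  P^-=[0.3766]  S=[0.8366]  K=[0.4501]  nu=[0.8808]  x^+=[-1.3143]  P^+=[0.2071]
step 3: x^-=[-1.3143]  P^-=[0.2971]  S=[0.7571]  K=[0.3924]  nu=[0.9443]  x^+=[-0.9438]  P^+=[0.1805]
step 4: x^-=[-0.9438]  P^-=[0.2705]  S=[0.7305]  K=[0.3703]  nu=[-2.4862]  x^+=[-1.8644]  P^+=[0.1703]
step 5: x^-=[-1.8644]  P^-=[0.2603]  S=[0.7203]  K=[0.3614]  nu=[4.2444]  x^+=[-0.3305]  P^+=[0.1662]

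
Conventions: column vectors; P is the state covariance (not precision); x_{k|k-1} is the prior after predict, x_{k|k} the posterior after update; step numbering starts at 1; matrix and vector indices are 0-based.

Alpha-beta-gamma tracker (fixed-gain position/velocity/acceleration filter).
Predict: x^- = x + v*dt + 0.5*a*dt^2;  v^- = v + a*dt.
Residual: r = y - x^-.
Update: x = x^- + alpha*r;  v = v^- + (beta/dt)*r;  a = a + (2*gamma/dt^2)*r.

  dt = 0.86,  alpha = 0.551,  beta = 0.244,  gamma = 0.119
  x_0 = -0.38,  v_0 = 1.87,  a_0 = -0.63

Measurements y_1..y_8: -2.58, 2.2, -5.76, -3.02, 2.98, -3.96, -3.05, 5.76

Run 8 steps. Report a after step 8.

step 1: x_pred=0.9952  r=-3.5752  x^+=-0.9747  v^+=0.3138  a^+=-1.7805
step 2: x_pred=-1.3633  r=3.5633  x^+=0.6001  v^+=-0.2064  a^+=-0.6339
step 3: x_pred=0.1882  r=-5.9482  x^+=-3.0893  v^+=-2.4392  a^+=-2.5480
step 4: x_pred=-6.1292  r=3.1092  x^+=-4.4160  v^+=-3.7483  a^+=-1.5474
step 5: x_pred=-8.2118  r=11.1918  x^+=-2.0451  v^+=-1.9037  a^+=2.0540
step 6: x_pred=-2.9227  r=-1.0373  x^+=-3.4943  v^+=-0.4315  a^+=1.7202
step 7: x_pred=-3.2292  r=0.1792  x^+=-3.1305  v^+=1.0987  a^+=1.7779
step 8: x_pred=-1.5281  r=7.2881  x^+=2.4876  v^+=4.6955  a^+=4.1232

a_post = 4.1232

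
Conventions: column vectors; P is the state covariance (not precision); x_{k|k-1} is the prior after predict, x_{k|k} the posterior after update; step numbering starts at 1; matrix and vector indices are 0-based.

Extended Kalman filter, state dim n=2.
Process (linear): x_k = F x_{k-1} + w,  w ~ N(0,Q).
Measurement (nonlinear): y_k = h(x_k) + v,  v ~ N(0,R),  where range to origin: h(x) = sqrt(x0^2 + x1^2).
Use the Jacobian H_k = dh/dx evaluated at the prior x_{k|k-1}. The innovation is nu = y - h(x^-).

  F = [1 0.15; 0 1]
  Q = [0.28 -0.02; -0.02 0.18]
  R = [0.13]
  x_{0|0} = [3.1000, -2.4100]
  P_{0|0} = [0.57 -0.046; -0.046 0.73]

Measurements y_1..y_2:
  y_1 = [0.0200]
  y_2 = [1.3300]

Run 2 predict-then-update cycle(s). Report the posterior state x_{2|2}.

step 1: x^-=[2.7385, -2.4100]  P^-=[0.8526 0.0435; 0.0435 0.9100]  H_jac=[0.7507 -0.6606]  S=[0.9645]  K=[0.6338; -0.5894]  nu=[-3.6279]  x^+=[0.4391, -0.2715]  P^+=[0.4652 0.4038; 0.4038 0.5749]
step 2: x^-=[0.3983, -0.2715]  P^-=[0.8792 0.4701; 0.4701 0.7549]  H_jac=[0.8263 -0.5632]  S=[0.5322]  K=[0.8676; -0.0691]  nu=[0.8479]  x^+=[1.1340, -0.3301]  P^+=[0.4786 0.5020; 0.5020 0.7523]

x_post = [1.1340, -0.3301]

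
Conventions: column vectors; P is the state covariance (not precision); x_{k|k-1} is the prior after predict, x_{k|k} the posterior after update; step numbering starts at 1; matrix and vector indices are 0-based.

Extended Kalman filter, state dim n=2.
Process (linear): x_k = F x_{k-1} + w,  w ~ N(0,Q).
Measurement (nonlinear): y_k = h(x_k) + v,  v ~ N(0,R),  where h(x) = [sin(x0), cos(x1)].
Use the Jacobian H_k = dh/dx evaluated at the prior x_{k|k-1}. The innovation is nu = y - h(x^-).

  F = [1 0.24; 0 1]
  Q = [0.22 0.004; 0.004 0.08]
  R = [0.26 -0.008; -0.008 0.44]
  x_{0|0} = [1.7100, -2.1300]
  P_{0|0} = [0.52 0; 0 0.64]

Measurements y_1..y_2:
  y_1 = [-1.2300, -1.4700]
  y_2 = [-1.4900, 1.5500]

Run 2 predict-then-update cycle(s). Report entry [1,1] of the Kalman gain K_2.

step 1: x^-=[1.1988, -2.1300]  P^-=[0.7769 0.1576; 0.1576 0.7200]  H_jac=[0.3635 0.0000; 0.0000 0.8477]  S=[0.3626 0.0406; 0.0406 0.9574]  K=[0.7667 0.1071; 0.0871 0.6338]  nu=[-2.1616, -0.9395]  x^+=[-0.5591, -2.9137]  P^+=[0.5461 0.0483; 0.0483 0.3282]
step 2: x^-=[-1.2584, -2.9137]  P^-=[0.8082 0.1311; 0.1311 0.4082]  H_jac=[0.3074 0.0000; 0.0000 0.2259]  S=[0.3364 0.0011; 0.0011 0.4608]  K=[0.7383 0.0625; 0.1191 0.1998]  nu=[-0.5384, 2.5241]  x^+=[-1.4981, -2.4735]  P^+=[0.6229 0.0956; 0.0956 0.3849]

K[1,1] = 0.1998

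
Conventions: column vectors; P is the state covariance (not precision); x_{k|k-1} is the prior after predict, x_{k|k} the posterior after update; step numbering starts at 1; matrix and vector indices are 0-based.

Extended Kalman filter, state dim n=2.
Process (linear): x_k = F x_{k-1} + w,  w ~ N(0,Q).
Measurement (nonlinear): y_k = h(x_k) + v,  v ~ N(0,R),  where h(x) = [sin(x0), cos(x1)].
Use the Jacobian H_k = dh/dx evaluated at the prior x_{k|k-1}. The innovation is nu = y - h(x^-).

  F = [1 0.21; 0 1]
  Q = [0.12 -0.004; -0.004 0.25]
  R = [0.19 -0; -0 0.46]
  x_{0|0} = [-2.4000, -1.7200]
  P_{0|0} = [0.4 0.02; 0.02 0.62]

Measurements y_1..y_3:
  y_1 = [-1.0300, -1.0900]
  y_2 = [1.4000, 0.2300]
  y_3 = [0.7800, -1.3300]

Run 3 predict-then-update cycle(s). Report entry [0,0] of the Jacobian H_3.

H_jac[0,0] = -0.4568

step 1: x^-=[-2.7612, -1.7200]  P^-=[0.5557 0.1462; 0.1462 0.8700]  H_jac=[-0.9285 0.0000; 0.0000 0.9889]  S=[0.6691 -0.1342; -0.1342 1.3108]  K=[-0.7648 0.0320; -0.0727 0.6489]  nu=[-0.6587, -0.9413]  x^+=[-2.2875, -2.2830]  P^+=[0.1565 0.0149; 0.0149 0.3019]
step 2: x^-=[-2.7670, -2.2830]  P^-=[0.2960 0.0743; 0.0743 0.5519]  H_jac=[-0.9306 0.0000; 0.0000 0.7569]  S=[0.4464 -0.0523; -0.0523 0.7762]  K=[-0.6135 0.0311; -0.0925 0.5319]  nu=[1.7659, 0.8835]  x^+=[-3.8230, -1.9763]  P^+=[0.1253 0.0189; 0.0189 0.3233]
step 3: x^-=[-4.2380, -1.9763]  P^-=[0.2674 0.0828; 0.0828 0.5733]  H_jac=[-0.4568 0.0000; 0.0000 0.9189]  S=[0.2458 -0.0347; -0.0347 0.9440]  K=[-0.4882 0.0626; -0.0753 0.5552]  nu=[-0.1096, -0.9355]  x^+=[-4.2431, -2.4875]  P^+=[0.2031 0.0313; 0.0313 0.2779]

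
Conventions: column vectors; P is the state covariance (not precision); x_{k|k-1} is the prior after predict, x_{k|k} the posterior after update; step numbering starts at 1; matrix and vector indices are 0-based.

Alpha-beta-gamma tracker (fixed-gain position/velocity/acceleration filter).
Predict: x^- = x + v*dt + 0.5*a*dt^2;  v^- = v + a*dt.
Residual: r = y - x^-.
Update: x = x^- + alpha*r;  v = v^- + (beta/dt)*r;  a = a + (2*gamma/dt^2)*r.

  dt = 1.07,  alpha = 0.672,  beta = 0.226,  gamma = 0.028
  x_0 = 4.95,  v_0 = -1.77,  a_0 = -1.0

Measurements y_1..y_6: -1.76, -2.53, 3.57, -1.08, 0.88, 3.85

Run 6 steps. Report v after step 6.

v_post = -0.4959

step 1: x_pred=2.4836  r=-4.2436  x^+=-0.3681  v^+=-3.7363  a^+=-1.2076
step 2: x_pred=-5.0572  r=2.5272  x^+=-3.3589  v^+=-4.4946  a^+=-1.0840
step 3: x_pred=-8.7887  r=12.3587  x^+=-0.4837  v^+=-3.0441  a^+=-0.4795
step 4: x_pred=-4.0153  r=2.9353  x^+=-2.0428  v^+=-2.9372  a^+=-0.3359
step 5: x_pred=-5.3778  r=6.2578  x^+=-1.1726  v^+=-1.9748  a^+=-0.0298
step 6: x_pred=-3.3027  r=7.1527  x^+=1.5039  v^+=-0.4959  a^+=0.3201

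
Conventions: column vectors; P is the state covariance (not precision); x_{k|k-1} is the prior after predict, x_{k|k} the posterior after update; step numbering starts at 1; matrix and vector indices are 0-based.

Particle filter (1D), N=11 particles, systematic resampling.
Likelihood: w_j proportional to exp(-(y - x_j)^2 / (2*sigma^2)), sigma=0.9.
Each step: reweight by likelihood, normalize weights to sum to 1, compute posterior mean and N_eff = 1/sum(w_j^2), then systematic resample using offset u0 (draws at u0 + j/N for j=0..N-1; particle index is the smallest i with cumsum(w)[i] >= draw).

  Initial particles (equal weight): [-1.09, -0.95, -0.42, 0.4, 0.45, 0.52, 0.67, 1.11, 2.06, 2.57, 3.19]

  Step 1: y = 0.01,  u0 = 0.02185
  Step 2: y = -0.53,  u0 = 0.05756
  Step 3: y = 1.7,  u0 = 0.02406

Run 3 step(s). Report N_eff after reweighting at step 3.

step 1: w=[0.0801, 0.0957, 0.1509, 0.1539, 0.1501, 0.1440, 0.1292, 0.0801, 0.0126, 0.0030, 0.0003]  mean=0.1725  Neff=7.7769  idx=[0, 1, 2, 2, 3, 3, 4, 5, 5, 6, 7]
step 2: w=[0.1170, 0.1273, 0.1409, 0.1409, 0.0832, 0.0832, 0.0785, 0.0719, 0.0719, 0.0584, 0.0270]  mean=-0.1211  Neff=9.6106  idx=[0, 1, 1, 2, 3, 3, 4, 6, 7, 8, 9]
step 3: w=[0.0035, 0.0056, 0.0056, 0.0269, 0.0269, 0.0269, 0.1518, 0.1642, 0.1824, 0.1824, 0.2238]  mean=0.4258  Neff=5.9222  idx=[3, 6, 6, 7, 7, 8, 8, 9, 9, 10, 10]

N_eff = 5.9222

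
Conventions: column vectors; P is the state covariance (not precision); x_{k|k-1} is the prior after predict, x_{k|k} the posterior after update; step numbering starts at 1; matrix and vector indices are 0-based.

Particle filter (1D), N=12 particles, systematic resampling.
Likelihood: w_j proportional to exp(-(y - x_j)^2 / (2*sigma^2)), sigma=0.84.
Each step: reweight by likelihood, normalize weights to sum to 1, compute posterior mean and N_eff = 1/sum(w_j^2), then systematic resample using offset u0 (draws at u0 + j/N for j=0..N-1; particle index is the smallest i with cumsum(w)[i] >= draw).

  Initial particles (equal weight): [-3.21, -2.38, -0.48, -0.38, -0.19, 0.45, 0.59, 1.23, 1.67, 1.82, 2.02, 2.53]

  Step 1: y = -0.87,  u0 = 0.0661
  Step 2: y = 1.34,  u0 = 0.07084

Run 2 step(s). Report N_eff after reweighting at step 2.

step 1: w=[0.0063, 0.0610, 0.2757, 0.2591, 0.2213, 0.0893, 0.0678, 0.0135, 0.0032, 0.0018, 0.0008, 0.0001]  mean=-0.3311  Neff=4.7928  idx=[1, 2, 2, 2, 3, 3, 3, 4, 4, 4, 5, 7]
step 2: w=[0.0000, 0.0343, 0.0343, 0.0343, 0.0441, 0.0441, 0.0441, 0.0683, 0.0683, 0.0683, 0.2046, 0.3555]  mean=0.3908  Neff=5.2197  idx=[3, 5, 7, 8, 9, 10, 10, 11, 11, 11, 11, 11]

N_eff = 5.2197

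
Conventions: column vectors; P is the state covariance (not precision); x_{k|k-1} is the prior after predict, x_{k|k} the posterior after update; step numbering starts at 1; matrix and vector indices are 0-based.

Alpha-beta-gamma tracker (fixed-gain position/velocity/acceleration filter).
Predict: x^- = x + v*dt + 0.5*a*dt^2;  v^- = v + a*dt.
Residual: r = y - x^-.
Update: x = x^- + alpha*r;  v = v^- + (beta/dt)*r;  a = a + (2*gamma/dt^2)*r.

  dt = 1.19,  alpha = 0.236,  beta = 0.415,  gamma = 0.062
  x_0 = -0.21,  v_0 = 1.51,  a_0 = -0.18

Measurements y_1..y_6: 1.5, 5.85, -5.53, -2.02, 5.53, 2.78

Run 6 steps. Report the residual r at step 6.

resid = 7.5146

step 1: x_pred=1.4595  r=0.0405  x^+=1.4690  v^+=1.3099  a^+=-0.1764
step 2: x_pred=2.9029  r=2.9471  x^+=3.5984  v^+=2.1277  a^+=0.0816
step 3: x_pred=6.1882  r=-11.7182  x^+=3.4227  v^+=-1.8618  a^+=-0.9445
step 4: x_pred=0.5385  r=-2.5585  x^+=-0.0653  v^+=-3.8779  a^+=-1.1685
step 5: x_pred=-5.5074  r=11.0374  x^+=-2.9026  v^+=-1.4193  a^+=-0.2020
step 6: x_pred=-4.7346  r=7.5146  x^+=-2.9612  v^+=0.9609  a^+=0.4560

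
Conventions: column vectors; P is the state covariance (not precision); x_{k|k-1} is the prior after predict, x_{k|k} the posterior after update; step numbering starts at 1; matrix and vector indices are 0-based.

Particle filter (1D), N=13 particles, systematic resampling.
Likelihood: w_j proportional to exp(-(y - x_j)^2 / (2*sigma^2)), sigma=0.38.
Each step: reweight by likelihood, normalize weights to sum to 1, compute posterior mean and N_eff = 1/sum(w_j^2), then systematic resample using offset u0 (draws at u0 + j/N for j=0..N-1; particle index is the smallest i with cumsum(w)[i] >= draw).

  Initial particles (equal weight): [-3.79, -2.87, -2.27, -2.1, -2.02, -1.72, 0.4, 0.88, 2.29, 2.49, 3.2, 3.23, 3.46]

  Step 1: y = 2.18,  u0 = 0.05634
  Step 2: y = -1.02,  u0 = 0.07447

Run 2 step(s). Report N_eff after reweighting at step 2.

step 1: w=[0.0000, 0.0000, 0.0000, 0.0000, 0.0000, 0.0000, 0.0000, 0.0017, 0.5538, 0.4141, 0.0157, 0.0127, 0.0020]  mean=2.3990  Neff=2.0894  idx=[8, 8, 8, 8, 8, 8, 8, 9, 9, 9, 9, 9, 10]
step 2: w=[0.1420, 0.1420, 0.1420, 0.1420, 0.1420, 0.1420, 0.1420, 0.0013, 0.0013, 0.0013, 0.0013, 0.0013, 0.0000]  mean=2.2913  Neff=7.0888  idx=[0, 1, 1, 2, 2, 3, 3, 4, 4, 5, 5, 6, 10]

N_eff = 7.0888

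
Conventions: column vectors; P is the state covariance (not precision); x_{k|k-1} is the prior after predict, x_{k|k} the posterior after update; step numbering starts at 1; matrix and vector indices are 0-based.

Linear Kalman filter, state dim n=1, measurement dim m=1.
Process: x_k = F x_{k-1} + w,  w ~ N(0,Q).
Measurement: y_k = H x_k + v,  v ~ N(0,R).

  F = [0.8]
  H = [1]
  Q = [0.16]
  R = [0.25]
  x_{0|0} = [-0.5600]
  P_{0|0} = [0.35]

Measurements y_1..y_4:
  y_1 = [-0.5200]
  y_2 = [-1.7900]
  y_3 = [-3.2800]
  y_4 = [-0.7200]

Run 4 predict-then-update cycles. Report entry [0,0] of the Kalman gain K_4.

K[0,0] = 0.4883

step 1: x^-=[-0.4480]  P^-=[0.3840]  S=[0.6340]  K=[0.6057]  nu=[-0.0720]  x^+=[-0.4916]  P^+=[0.1514]
step 2: x^-=[-0.3933]  P^-=[0.2569]  S=[0.5069]  K=[0.5068]  nu=[-1.3967]  x^+=[-1.1012]  P^+=[0.1267]
step 3: x^-=[-0.8809]  P^-=[0.2411]  S=[0.4911]  K=[0.4909]  nu=[-2.3991]  x^+=[-2.0587]  P^+=[0.1227]
step 4: x^-=[-1.6470]  P^-=[0.2385]  S=[0.4885]  K=[0.4883]  nu=[0.9270]  x^+=[-1.1943]  P^+=[0.1221]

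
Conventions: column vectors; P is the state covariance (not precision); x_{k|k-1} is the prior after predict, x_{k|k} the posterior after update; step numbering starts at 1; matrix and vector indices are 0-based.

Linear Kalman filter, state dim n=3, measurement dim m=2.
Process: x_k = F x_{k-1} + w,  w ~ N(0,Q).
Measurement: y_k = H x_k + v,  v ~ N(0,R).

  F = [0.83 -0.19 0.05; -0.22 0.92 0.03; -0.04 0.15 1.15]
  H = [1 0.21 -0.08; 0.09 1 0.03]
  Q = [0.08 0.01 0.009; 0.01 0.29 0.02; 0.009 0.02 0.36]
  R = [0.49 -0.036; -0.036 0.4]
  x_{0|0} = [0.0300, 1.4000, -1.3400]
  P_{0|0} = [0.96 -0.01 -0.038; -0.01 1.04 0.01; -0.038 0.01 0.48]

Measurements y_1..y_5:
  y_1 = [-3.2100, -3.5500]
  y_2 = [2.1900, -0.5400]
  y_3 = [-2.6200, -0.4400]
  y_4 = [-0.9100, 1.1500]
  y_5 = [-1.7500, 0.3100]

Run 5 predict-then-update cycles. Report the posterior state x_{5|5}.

x_post = [-1.3241, 0.5324, -3.0789]

step 1: x^-=[-0.3081, 1.2412, -1.3322]  P^-=[0.7799 -0.3545 -0.0645; -0.3545 1.2223 0.2095; -0.0645 0.2095 1.0268]  S=[1.1847 -0.0898; -0.0898 1.5779]  K=[0.5886 -0.1480; -0.0395 0.7561; -0.0757 0.1443]  nu=[-3.2691, -4.7235]  x^+=[-1.5334, -2.2013, -1.7663]  P^+=[0.3193 -0.1100 0.0306; -0.1100 0.3129 0.0281; 0.0306 0.0281 0.9852]
step 2: x^-=[-0.9428, -1.7409, -2.3001]  P^-=[0.3504 -0.1886 0.0548; -0.1886 0.6169 0.1298; 0.0548 0.1298 1.6787]  S=[0.7860 -0.0794; -0.0794 0.9954]  K=[0.3771 -0.1260; -0.0273 0.6044; -0.0481 0.1821]  nu=[3.3143, 1.3547]  x^+=[0.1364, -1.0123, -2.2126]  P^+=[0.2153 -0.0863 0.0978; -0.0863 0.2500 0.0165; 0.0978 0.0165 1.6425]
step 3: x^-=[0.1949, -1.0277, -2.7019]  P^-=[0.2765 -0.1380 0.1675; -0.1380 0.5481 0.1117; 0.1675 0.1117 2.5358]  S=[0.7183 -0.0472; -0.0472 0.9354]  K=[0.3193 -0.0995; -0.0066 0.5759; -0.0024 0.2168]  nu=[-2.8152, 0.6512]  x^+=[-0.7689, -0.6342, -2.5540]  P^+=[0.1910 -0.0742 0.1915; -0.0742 0.2374 -0.0052; 0.1915 -0.0052 2.4918]
step 4: x^-=[-0.6454, -0.4909, -3.0014]  P^-=[0.2658 -0.1200 0.3128; -0.1200 0.5297 0.0914; 0.3128 0.0914 3.6426]  S=[0.6989 -0.0314; -0.0314 0.9207]  K=[0.3046 -0.0837; 0.0025 0.5666; 0.0694 0.2509]  nu=[-0.4017, 1.7891]  x^+=[-0.9175, 0.5218, -2.5804]  P^+=[0.1928 -0.0714 0.3196; -0.0714 0.2341 -0.0384; 0.3196 -0.0384 3.5823]
step 5: x^-=[-0.9897, 0.6045, -2.8525]  P^-=[0.2800 -0.1154 0.5050; -0.1154 0.5233 0.0606; 0.5050 0.0606 5.0614]  S=[0.6942 -0.0236; -0.0236 0.9157]  K=[0.3078 -0.0740; 0.0042 0.5622; 0.1722 0.2860]  nu=[-1.1155, -0.1199]  x^+=[-1.3241, 0.5324, -3.0789]  P^+=[0.2082 -0.0741 0.4894; -0.0741 0.2340 -0.0849; 0.4894 -0.0849 4.9682]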